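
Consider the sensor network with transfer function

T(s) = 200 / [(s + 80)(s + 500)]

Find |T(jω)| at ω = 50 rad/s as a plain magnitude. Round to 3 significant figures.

At s = jω = j50:
pole (s+80): 80 + j50 → |·| = √(80²+50²) = √8900 ≈ 94.34, ∠ = arctan(50/80) ≈ 32.01°
pole (s+500): 500 + j50 → |·| = √(500²+50²) = √252500 ≈ 502.49, ∠ = arctan(50/500) ≈ 5.71°
|T| = 200 / 47405 ≈ 0.004219

0.00422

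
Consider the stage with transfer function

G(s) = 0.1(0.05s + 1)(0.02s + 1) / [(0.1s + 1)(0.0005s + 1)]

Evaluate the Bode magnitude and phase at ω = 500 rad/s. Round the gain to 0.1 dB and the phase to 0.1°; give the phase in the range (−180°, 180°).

At ω = 500 rad/s:
zero (1 + j500·0.05) = 1 + j25 → |·| ≈ 25.02, ∠ ≈ 87.71°
zero (1 + j500·0.02) = 1 + j10 → |·| ≈ 10.05, ∠ ≈ 84.29°
pole (1 + j500·0.1) = 1 + j50 → |·| ≈ 50.01, ∠ ≈ 88.85°
pole (1 + j500·0.0005) = 1 + j0.25 → |·| ≈ 1.0308, ∠ ≈ 14.04°
|G| = 0.1 · 25.02 · 10.05 / (50.01 · 1.0308) ≈ 0.48778
Gain = 20 log₁₀(0.48778) ≈ -6.24 dB
∠G = (87.71° + 84.29°) − (88.85° + 14.04°) = 69.11°

-6.2 dB, 69.1°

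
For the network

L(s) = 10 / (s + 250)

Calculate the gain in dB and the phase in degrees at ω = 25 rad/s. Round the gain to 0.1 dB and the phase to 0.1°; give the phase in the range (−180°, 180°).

-28.0 dB, -5.7°

At s = jω = j25:
pole (s+250): 250 + j25 → |·| = √(250²+25²) = √63125 ≈ 251.25, ∠ = arctan(25/250) ≈ 5.71°
|L| = 10 / 251.25 ≈ 0.039801
Gain = 20 log₁₀(0.039801) ≈ -28.00 dB
∠L = 0.00° − 5.71° = -5.71°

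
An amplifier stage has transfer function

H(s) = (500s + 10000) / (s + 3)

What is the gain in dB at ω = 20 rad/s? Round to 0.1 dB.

56.9 dB

Substitute s = j20:
Numerator: 500(j20) + 10000 = 10000 + j10000
Denominator: (j20) + 3 = 3 + j20
|N| = √(10000² + 10000²) ≈ 14142, ∠N ≈ 45.00°
|D| = √(3² + 20²) ≈ 20.224, ∠D ≈ 81.47°
|H| = 14142 / 20.224 ≈ 699.27
Gain = 20 log₁₀(699.27) ≈ 56.89 dB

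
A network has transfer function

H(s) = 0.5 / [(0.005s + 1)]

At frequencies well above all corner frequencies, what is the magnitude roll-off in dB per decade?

Each pole contributes −20 dB/decade at high frequency; each zero contributes +20 dB/decade.
Net: 0 zero(s) − 1 pole(s) → -20 dB/decade.

-20 dB/decade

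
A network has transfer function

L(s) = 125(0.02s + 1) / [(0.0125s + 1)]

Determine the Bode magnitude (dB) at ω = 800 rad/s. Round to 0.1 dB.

46.0 dB

At ω = 800 rad/s:
zero (1 + j800·0.02) = 1 + j16 → |·| ≈ 16.031, ∠ ≈ 86.42°
pole (1 + j800·0.0125) = 1 + j10 → |·| ≈ 10.05, ∠ ≈ 84.29°
|L| = 125 · 16.031 / (10.05) ≈ 199.39
Gain = 20 log₁₀(199.39) ≈ 45.99 dB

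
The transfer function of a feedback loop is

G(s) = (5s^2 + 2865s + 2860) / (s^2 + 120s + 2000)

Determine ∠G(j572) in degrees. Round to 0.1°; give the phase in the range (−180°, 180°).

-33.2°

Substitute s = j572:
Numerator: 5(j572)^2 + 2865(j572) + 2860 = -1633060 + j1638780
Denominator: (j572)^2 + 120(j572) + 2000 = -325184 + j68640
|N| = √(1633060² + 1638780²) ≈ 2.3135e+06, ∠N ≈ 134.90°
|D| = √(325184² + 68640²) ≈ 3.3235e+05, ∠D ≈ 168.08°
∠G = 134.90° − 168.08° = -33.18°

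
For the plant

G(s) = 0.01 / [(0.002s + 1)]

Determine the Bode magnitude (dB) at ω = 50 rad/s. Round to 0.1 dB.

-40.0 dB

At ω = 50 rad/s:
pole (1 + j50·0.002) = 1 + j0.1 → |·| ≈ 1.005, ∠ ≈ 5.71°
|G| = 0.01 · 1 / (1.005) ≈ 0.0099502
Gain = 20 log₁₀(0.0099502) ≈ -40.04 dB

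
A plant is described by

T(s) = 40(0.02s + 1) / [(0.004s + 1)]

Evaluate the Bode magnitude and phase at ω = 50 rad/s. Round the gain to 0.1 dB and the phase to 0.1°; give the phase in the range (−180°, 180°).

34.9 dB, 33.7°

At ω = 50 rad/s:
zero (1 + j50·0.02) = 1 + j1 → |·| ≈ 1.4142, ∠ ≈ 45.00°
pole (1 + j50·0.004) = 1 + j0.2 → |·| ≈ 1.0198, ∠ ≈ 11.31°
|T| = 40 · 1.4142 / (1.0198) ≈ 55.47
Gain = 20 log₁₀(55.47) ≈ 34.88 dB
∠T = (45.00°) − (11.31°) = 33.69°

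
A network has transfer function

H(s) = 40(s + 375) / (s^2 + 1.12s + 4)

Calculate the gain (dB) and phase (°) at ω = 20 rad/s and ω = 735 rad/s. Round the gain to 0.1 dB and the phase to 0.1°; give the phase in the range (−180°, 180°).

At s = jω = j20:
zero (s+375): 375 + j20 → |·| = √(375²+20²) = √141025 ≈ 375.53, ∠ = arctan(20/375) ≈ 3.05°
quadratic: (j20)² + 1.12·j20 + 4 = -396 + j22.4 → |·| ≈ 396.63, ∠ ≈ 176.76°
|H| = 40 · 375.53 / 396.63 ≈ 37.872
Gain = 20 log₁₀(37.872) ≈ 31.57 dB
∠H = 3.05° − 176.76° = -173.71°

At s = jω = j735:
zero (s+375): 375 + j735 → |·| = √(375²+735²) = √680850 ≈ 825.14, ∠ = arctan(735/375) ≈ 62.97°
quadratic: (j735)² + 1.12·j735 + 4 = -540221 + j823.2 → |·| ≈ 5.4022e+05, ∠ ≈ 179.91°
|H| = 40 · 825.14 / 5.4022e+05 ≈ 0.061097
Gain = 20 log₁₀(0.061097) ≈ -24.28 dB
∠H = 62.97° − 179.91° = -116.94°

ω = 20: 31.6 dB, -173.7°; ω = 735: -24.3 dB, -116.9°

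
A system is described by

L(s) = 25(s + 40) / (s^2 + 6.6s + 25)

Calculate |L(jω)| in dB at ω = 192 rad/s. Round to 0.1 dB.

At s = jω = j192:
zero (s+40): 40 + j192 → |·| = √(40²+192²) = √38464 ≈ 196.12, ∠ = arctan(192/40) ≈ 78.23°
quadratic: (j192)² + 6.6·j192 + 25 = -36839 + j1267.2 → |·| ≈ 36861, ∠ ≈ 178.03°
|L| = 25 · 196.12 / 36861 ≈ 0.13301
Gain = 20 log₁₀(0.13301) ≈ -17.52 dB

-17.5 dB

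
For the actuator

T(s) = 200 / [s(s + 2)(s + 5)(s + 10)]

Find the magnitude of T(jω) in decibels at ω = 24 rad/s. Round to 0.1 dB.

-65.3 dB

At s = jω = j24:
pole (s+2): 2 + j24 → |·| = √(2²+24²) = √580 ≈ 24.083, ∠ = arctan(24/2) ≈ 85.24°
pole (s+5): 5 + j24 → |·| = √(5²+24²) = √601 ≈ 24.515, ∠ = arctan(24/5) ≈ 78.23°
pole (s+10): 10 + j24 → |·| = √(10²+24²) = √676 ≈ 26, ∠ = arctan(24/10) ≈ 67.38°
pole at origin: |s| = 24, ∠ = 90.00° (in denominator)
|T| = 200 / 3.6841e+05 ≈ 0.00054287
Gain = 20 log₁₀(0.00054287) ≈ -65.31 dB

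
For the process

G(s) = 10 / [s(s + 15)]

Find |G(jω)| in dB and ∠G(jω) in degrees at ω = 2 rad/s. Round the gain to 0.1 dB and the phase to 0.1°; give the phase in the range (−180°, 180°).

-9.6 dB, -97.6°

At s = jω = j2:
pole (s+15): 15 + j2 → |·| = √(15²+2²) = √229 ≈ 15.133, ∠ = arctan(2/15) ≈ 7.59°
pole at origin: |s| = 2, ∠ = 90.00° (in denominator)
|G| = 10 / 30.266 ≈ 0.3304
Gain = 20 log₁₀(0.3304) ≈ -9.62 dB
∠G = 0.00° − 97.59° = -97.59°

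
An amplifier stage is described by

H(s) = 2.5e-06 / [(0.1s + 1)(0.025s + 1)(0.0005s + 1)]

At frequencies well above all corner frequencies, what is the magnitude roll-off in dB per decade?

-60 dB/decade

Each pole contributes −20 dB/decade at high frequency; each zero contributes +20 dB/decade.
Net: 0 zero(s) − 3 pole(s) → -60 dB/decade.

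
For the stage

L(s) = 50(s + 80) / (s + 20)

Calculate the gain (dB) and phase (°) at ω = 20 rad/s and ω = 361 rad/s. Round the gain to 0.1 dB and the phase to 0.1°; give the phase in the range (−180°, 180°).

ω = 20: 43.3 dB, -31.0°; ω = 361: 34.2 dB, -9.3°

At s = jω = j20:
zero (s+80): 80 + j20 → |·| = √(80²+20²) = √6800 ≈ 82.462, ∠ = arctan(20/80) ≈ 14.04°
pole (s+20): 20 + j20 → |·| = √(20²+20²) = √800 ≈ 28.284, ∠ = arctan(20/20) ≈ 45.00°
|L| = 50 · 82.462 / 28.284 ≈ 145.77
Gain = 20 log₁₀(145.77) ≈ 43.27 dB
∠L = 14.04° − 45.00° = -30.96°

At s = jω = j361:
zero (s+80): 80 + j361 → |·| = √(80²+361²) = √136721 ≈ 369.76, ∠ = arctan(361/80) ≈ 77.50°
pole (s+20): 20 + j361 → |·| = √(20²+361²) = √130721 ≈ 361.55, ∠ = arctan(361/20) ≈ 86.83°
|L| = 50 · 369.76 / 361.55 ≈ 51.135
Gain = 20 log₁₀(51.135) ≈ 34.17 dB
∠L = 77.50° − 86.83° = -9.33°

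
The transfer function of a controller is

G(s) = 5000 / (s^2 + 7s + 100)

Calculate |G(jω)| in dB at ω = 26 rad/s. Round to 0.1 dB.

18.4 dB

At s = jω = j26:
quadratic: (j26)² + 7·j26 + 100 = -576 + j182 → |·| ≈ 604.07, ∠ ≈ 162.46°
|G| = 5000 / 604.07 ≈ 8.2772
Gain = 20 log₁₀(8.2772) ≈ 18.36 dB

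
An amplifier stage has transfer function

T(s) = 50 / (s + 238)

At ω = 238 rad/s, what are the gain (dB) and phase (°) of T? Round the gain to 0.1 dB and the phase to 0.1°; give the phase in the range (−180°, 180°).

-16.6 dB, -45.0°

Substitute s = j238:
Numerator: 50 = 50 + j0
Denominator: (j238) + 238 = 238 + j238
|N| = √(50² + 0²) ≈ 50, ∠N ≈ 0.00°
|D| = √(238² + 238²) ≈ 336.58, ∠D ≈ 45.00°
|T| = 50 / 336.58 ≈ 0.14855
Gain = 20 log₁₀(0.14855) ≈ -16.56 dB
∠T = 0.00° − 45.00° = -45.00°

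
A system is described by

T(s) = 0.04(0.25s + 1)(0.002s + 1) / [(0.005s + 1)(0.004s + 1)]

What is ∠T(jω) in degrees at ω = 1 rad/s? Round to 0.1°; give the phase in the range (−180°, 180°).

At ω = 1 rad/s:
zero (1 + j1·0.25) = 1 + j0.25 → |·| ≈ 1.0308, ∠ ≈ 14.04°
zero (1 + j1·0.002) = 1 + j0.002 → |·| ≈ 1, ∠ ≈ 0.11°
pole (1 + j1·0.005) = 1 + j0.005 → |·| ≈ 1, ∠ ≈ 0.29°
pole (1 + j1·0.004) = 1 + j0.004 → |·| ≈ 1, ∠ ≈ 0.23°
∠T = (14.04° + 0.11°) − (0.29° + 0.23°) = 13.63°

13.6°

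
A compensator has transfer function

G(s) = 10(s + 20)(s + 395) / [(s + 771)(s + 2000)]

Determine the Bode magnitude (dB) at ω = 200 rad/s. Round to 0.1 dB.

At s = jω = j200:
zero (s+20): 20 + j200 → |·| = √(20²+200²) = √40400 ≈ 201, ∠ = arctan(200/20) ≈ 84.29°
zero (s+395): 395 + j200 → |·| = √(395²+200²) = √196025 ≈ 442.75, ∠ = arctan(200/395) ≈ 26.85°
pole (s+771): 771 + j200 → |·| = √(771²+200²) = √634441 ≈ 796.52, ∠ = arctan(200/771) ≈ 14.54°
pole (s+2000): 2000 + j200 → |·| = √(2000²+200²) = √4040000 ≈ 2010, ∠ = arctan(200/2000) ≈ 5.71°
|G| = 10 · 88993 / 1.601e+06 ≈ 0.55586
Gain = 20 log₁₀(0.55586) ≈ -5.10 dB

-5.1 dB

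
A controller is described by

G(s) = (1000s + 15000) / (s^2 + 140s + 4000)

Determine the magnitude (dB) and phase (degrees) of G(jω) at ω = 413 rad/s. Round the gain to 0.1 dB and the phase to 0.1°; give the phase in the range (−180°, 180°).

Substitute s = j413:
Numerator: 1000(j413) + 15000 = 15000 + j413000
Denominator: (j413)^2 + 140(j413) + 4000 = -166569 + j57820
|N| = √(15000² + 413000²) ≈ 4.1327e+05, ∠N ≈ 87.92°
|D| = √(166569² + 57820²) ≈ 1.7632e+05, ∠D ≈ 160.86°
|G| = 4.1327e+05 / 1.7632e+05 ≈ 2.3439
Gain = 20 log₁₀(2.3439) ≈ 7.40 dB
∠G = 87.92° − 160.86° = -72.94°

7.4 dB, -72.9°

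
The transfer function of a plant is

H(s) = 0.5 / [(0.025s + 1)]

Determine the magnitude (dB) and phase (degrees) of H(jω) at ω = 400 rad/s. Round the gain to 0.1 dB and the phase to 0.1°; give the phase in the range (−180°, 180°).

At ω = 400 rad/s:
pole (1 + j400·0.025) = 1 + j10 → |·| ≈ 10.05, ∠ ≈ 84.29°
|H| = 0.5 · 1 / (10.05) ≈ 0.049751
Gain = 20 log₁₀(0.049751) ≈ -26.06 dB
∠H = (0°) − (84.29°) = -84.29°

-26.1 dB, -84.3°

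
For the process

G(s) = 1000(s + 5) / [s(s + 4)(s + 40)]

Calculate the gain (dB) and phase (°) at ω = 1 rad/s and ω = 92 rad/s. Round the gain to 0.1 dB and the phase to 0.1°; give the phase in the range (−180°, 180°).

At s = jω = j1:
zero (s+5): 5 + j1 → |·| = √(5²+1²) = √26 ≈ 5.099, ∠ = arctan(1/5) ≈ 11.31°
pole (s+4): 4 + j1 → |·| = √(4²+1²) = √17 ≈ 4.1231, ∠ = arctan(1/4) ≈ 14.04°
pole (s+40): 40 + j1 → |·| = √(40²+1²) = √1601 ≈ 40.012, ∠ = arctan(1/40) ≈ 1.43°
pole at origin: |s| = 1, ∠ = 90.00° (in denominator)
|G| = 1000 · 5.099 / 164.97 ≈ 30.909
Gain = 20 log₁₀(30.909) ≈ 29.80 dB
∠G = 11.31° − 105.47° = -94.16°

At s = jω = j92:
zero (s+5): 5 + j92 → |·| = √(5²+92²) = √8489 ≈ 92.136, ∠ = arctan(92/5) ≈ 86.89°
pole (s+4): 4 + j92 → |·| = √(4²+92²) = √8480 ≈ 92.087, ∠ = arctan(92/4) ≈ 87.51°
pole (s+40): 40 + j92 → |·| = √(40²+92²) = √10064 ≈ 100.32, ∠ = arctan(92/40) ≈ 66.50°
pole at origin: |s| = 92, ∠ = 90.00° (in denominator)
|G| = 1000 · 92.136 / 8.4991e+05 ≈ 0.10841
Gain = 20 log₁₀(0.10841) ≈ -19.30 dB
∠G = 86.89° − 244.01° = -157.12°

ω = 1: 29.8 dB, -94.2°; ω = 92: -19.3 dB, -157.1°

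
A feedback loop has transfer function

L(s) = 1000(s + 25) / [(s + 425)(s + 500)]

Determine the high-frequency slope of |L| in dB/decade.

Each pole contributes −20 dB/decade at high frequency; each zero contributes +20 dB/decade.
Net: 1 zero(s) − 2 pole(s) → -20 dB/decade.

-20 dB/decade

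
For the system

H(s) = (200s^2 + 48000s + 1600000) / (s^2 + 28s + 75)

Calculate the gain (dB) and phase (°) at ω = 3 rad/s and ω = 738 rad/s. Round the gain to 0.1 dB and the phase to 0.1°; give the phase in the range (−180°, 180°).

Substitute s = j3:
Numerator: 200(j3)^2 + 48000(j3) + 1600000 = 1598200 + j144000
Denominator: (j3)^2 + 28(j3) + 75 = 66 + j84
|N| = √(1598200² + 144000²) ≈ 1.6047e+06, ∠N ≈ 5.15°
|D| = √(66² + 84²) ≈ 106.83, ∠D ≈ 51.84°
|H| = 1.6047e+06 / 106.83 ≈ 15021
Gain = 20 log₁₀(15021) ≈ 83.53 dB
∠H = 5.15° − 51.84° = -46.69°

Substitute s = j738:
Numerator: 200(j738)^2 + 48000(j738) + 1600000 = -107328800 + j35424000
Denominator: (j738)^2 + 28(j738) + 75 = -544569 + j20664
|N| = √(107328800² + 35424000²) ≈ 1.1302e+08, ∠N ≈ 161.73°
|D| = √(544569² + 20664²) ≈ 5.4496e+05, ∠D ≈ 177.83°
|H| = 1.1302e+08 / 5.4496e+05 ≈ 207.39
Gain = 20 log₁₀(207.39) ≈ 46.34 dB
∠H = 161.73° − 177.83° = -16.10°

ω = 3: 83.5 dB, -46.7°; ω = 738: 46.3 dB, -16.1°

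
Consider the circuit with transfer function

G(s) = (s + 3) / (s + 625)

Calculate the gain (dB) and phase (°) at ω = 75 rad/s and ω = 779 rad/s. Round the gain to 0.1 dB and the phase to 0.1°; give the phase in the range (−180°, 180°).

Substitute s = j75:
Numerator: (j75) + 3 = 3 + j75
Denominator: (j75) + 625 = 625 + j75
|N| = √(3² + 75²) ≈ 75.06, ∠N ≈ 87.71°
|D| = √(625² + 75²) ≈ 629.48, ∠D ≈ 6.84°
|G| = 75.06 / 629.48 ≈ 0.11924
Gain = 20 log₁₀(0.11924) ≈ -18.47 dB
∠G = 87.71° − 6.84° = 80.87°

Substitute s = j779:
Numerator: (j779) + 3 = 3 + j779
Denominator: (j779) + 625 = 625 + j779
|N| = √(3² + 779²) ≈ 779.01, ∠N ≈ 89.78°
|D| = √(625² + 779²) ≈ 998.73, ∠D ≈ 51.26°
|G| = 779.01 / 998.73 ≈ 0.78
Gain = 20 log₁₀(0.78) ≈ -2.16 dB
∠G = 89.78° − 51.26° = 38.52°

ω = 75: -18.5 dB, 80.9°; ω = 779: -2.2 dB, 38.5°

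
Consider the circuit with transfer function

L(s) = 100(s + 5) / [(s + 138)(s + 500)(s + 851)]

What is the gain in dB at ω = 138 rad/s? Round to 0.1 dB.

At s = jω = j138:
zero (s+5): 5 + j138 → |·| = √(5²+138²) = √19069 ≈ 138.09, ∠ = arctan(138/5) ≈ 87.92°
pole (s+138): 138 + j138 → |·| = √(138²+138²) = √38088 ≈ 195.16, ∠ = arctan(138/138) ≈ 45.00°
pole (s+500): 500 + j138 → |·| = √(500²+138²) = √269044 ≈ 518.69, ∠ = arctan(138/500) ≈ 15.43°
pole (s+851): 851 + j138 → |·| = √(851²+138²) = √743245 ≈ 862.12, ∠ = arctan(138/851) ≈ 9.21°
|L| = 100 · 138.09 / 8.727e+07 ≈ 0.00015823
Gain = 20 log₁₀(0.00015823) ≈ -76.01 dB

-76.0 dB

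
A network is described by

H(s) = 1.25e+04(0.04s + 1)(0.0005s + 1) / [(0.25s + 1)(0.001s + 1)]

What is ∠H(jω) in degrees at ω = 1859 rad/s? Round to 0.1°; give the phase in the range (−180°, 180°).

-19.5°

At ω = 1859 rad/s:
zero (1 + j1859·0.04) = 1 + j74.36 → |·| ≈ 74.367, ∠ ≈ 89.23°
zero (1 + j1859·0.0005) = 1 + j0.9295 → |·| ≈ 1.3653, ∠ ≈ 42.91°
pole (1 + j1859·0.25) = 1 + j464.75 → |·| ≈ 464.75, ∠ ≈ 89.88°
pole (1 + j1859·0.001) = 1 + j1.859 → |·| ≈ 2.1109, ∠ ≈ 61.72°
∠H = (89.23° + 42.91°) − (89.88° + 61.72°) = -19.46°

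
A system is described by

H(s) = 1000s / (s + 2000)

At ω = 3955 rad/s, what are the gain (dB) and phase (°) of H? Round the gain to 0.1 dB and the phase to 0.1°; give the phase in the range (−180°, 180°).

59.0 dB, 26.8°

At s = jω = j3955:
zero at origin: s = j3955 → |·| = 3955, ∠ = 90.00°
pole (s+2000): 2000 + j3955 → |·| = √(2000²+3955²) = √19642025 ≈ 4431.9, ∠ = arctan(3955/2000) ≈ 63.17°
|H| = 1000 · 3955 / 4431.9 ≈ 892.39
Gain = 20 log₁₀(892.39) ≈ 59.01 dB
∠H = 90.00° − 63.17° = 26.83°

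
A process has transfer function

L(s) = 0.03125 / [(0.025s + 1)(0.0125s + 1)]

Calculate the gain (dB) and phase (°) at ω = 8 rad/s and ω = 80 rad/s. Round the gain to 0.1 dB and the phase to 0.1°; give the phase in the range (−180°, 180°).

ω = 8: -30.3 dB, -17.0°; ω = 80: -40.1 dB, -108.4°

At ω = 8 rad/s:
pole (1 + j8·0.025) = 1 + j0.2 → |·| ≈ 1.0198, ∠ ≈ 11.31°
pole (1 + j8·0.0125) = 1 + j0.1 → |·| ≈ 1.005, ∠ ≈ 5.71°
|L| = 0.03125 · 1 / (1.0198 · 1.005) ≈ 0.030491
Gain = 20 log₁₀(0.030491) ≈ -30.32 dB
∠L = (0°) − (11.31° + 5.71°) = -17.02°

At ω = 80 rad/s:
pole (1 + j80·0.025) = 1 + j2 → |·| ≈ 2.2361, ∠ ≈ 63.43°
pole (1 + j80·0.0125) = 1 + j1 → |·| ≈ 1.4142, ∠ ≈ 45.00°
|L| = 0.03125 · 1 / (2.2361 · 1.4142) ≈ 0.0098821
Gain = 20 log₁₀(0.0098821) ≈ -40.10 dB
∠L = (0°) − (63.43° + 45.00°) = -108.43°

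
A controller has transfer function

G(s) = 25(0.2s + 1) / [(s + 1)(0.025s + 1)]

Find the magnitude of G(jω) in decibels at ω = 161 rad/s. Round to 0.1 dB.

1.6 dB

At ω = 161 rad/s:
zero (1 + j161·0.2) = 1 + j32.2 → |·| ≈ 32.216, ∠ ≈ 88.22°
pole (1 + j161·1) = 1 + j161 → |·| ≈ 161, ∠ ≈ 89.64°
pole (1 + j161·0.025) = 1 + j4.025 → |·| ≈ 4.1474, ∠ ≈ 76.05°
|G| = 25 · 32.216 / (161 · 4.1474) ≈ 1.2062
Gain = 20 log₁₀(1.2062) ≈ 1.63 dB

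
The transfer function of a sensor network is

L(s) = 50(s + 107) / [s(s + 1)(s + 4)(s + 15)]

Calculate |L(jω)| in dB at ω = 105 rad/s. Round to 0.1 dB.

-84.3 dB

At s = jω = j105:
zero (s+107): 107 + j105 → |·| = √(107²+105²) = √22474 ≈ 149.91, ∠ = arctan(105/107) ≈ 44.46°
pole (s+1): 1 + j105 → |·| = √(1²+105²) = √11026 ≈ 105, ∠ = arctan(105/1) ≈ 89.45°
pole (s+4): 4 + j105 → |·| = √(4²+105²) = √11041 ≈ 105.08, ∠ = arctan(105/4) ≈ 87.82°
pole (s+15): 15 + j105 → |·| = √(15²+105²) = √11250 ≈ 106.07, ∠ = arctan(105/15) ≈ 81.87°
pole at origin: |s| = 105, ∠ = 90.00° (in denominator)
|L| = 50 · 149.91 / 1.2288e+08 ≈ 6.0999e-05
Gain = 20 log₁₀(6.0999e-05) ≈ -84.29 dB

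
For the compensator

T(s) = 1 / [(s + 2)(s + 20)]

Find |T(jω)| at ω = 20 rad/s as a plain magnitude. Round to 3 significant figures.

0.00176

At s = jω = j20:
pole (s+2): 2 + j20 → |·| = √(2²+20²) = √404 ≈ 20.1, ∠ = arctan(20/2) ≈ 84.29°
pole (s+20): 20 + j20 → |·| = √(20²+20²) = √800 ≈ 28.284, ∠ = arctan(20/20) ≈ 45.00°
|T| = 1 / 568.51 ≈ 0.001759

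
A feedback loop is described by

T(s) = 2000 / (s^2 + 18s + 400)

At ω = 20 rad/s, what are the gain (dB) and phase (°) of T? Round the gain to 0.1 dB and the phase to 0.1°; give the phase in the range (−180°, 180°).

At s = jω = j20:
quadratic: (j20)² + 18·j20 + 400 = 0 + j360 → |·| ≈ 360, ∠ ≈ 90.00°
|T| = 2000 / 360 ≈ 5.5556
Gain = 20 log₁₀(5.5556) ≈ 14.89 dB
∠T = 0.00° − 90.00° = -90.00°

14.9 dB, -90.0°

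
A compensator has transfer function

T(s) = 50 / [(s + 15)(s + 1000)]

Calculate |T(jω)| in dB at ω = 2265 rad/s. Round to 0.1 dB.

-101.0 dB

At s = jω = j2265:
pole (s+15): 15 + j2265 → |·| = √(15²+2265²) = √5130450 ≈ 2265, ∠ = arctan(2265/15) ≈ 89.62°
pole (s+1000): 1000 + j2265 → |·| = √(1000²+2265²) = √6130225 ≈ 2475.9, ∠ = arctan(2265/1000) ≈ 66.18°
|T| = 50 / 5.6079e+06 ≈ 8.916e-06
Gain = 20 log₁₀(8.916e-06) ≈ -101.00 dB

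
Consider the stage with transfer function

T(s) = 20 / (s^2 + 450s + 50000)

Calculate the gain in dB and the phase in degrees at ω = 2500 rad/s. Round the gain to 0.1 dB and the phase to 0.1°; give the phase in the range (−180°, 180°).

Substitute s = j2500:
Numerator: 20 = 20 + j0
Denominator: (j2500)^2 + 450(j2500) + 50000 = -6200000 + j1125000
|N| = √(20² + 0²) ≈ 20, ∠N ≈ 0.00°
|D| = √(6200000² + 1125000²) ≈ 6.3012e+06, ∠D ≈ 169.72°
|T| = 20 / 6.3012e+06 ≈ 3.174e-06
Gain = 20 log₁₀(3.174e-06) ≈ -109.97 dB
∠T = 0.00° − 169.72° = -169.72°

-110.0 dB, -169.7°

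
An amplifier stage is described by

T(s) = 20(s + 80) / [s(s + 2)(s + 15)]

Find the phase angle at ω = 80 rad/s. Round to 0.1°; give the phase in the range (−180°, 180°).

At s = jω = j80:
zero (s+80): 80 + j80 → |·| = √(80²+80²) = √12800 ≈ 113.14, ∠ = arctan(80/80) ≈ 45.00°
pole (s+2): 2 + j80 → |·| = √(2²+80²) = √6404 ≈ 80.025, ∠ = arctan(80/2) ≈ 88.57°
pole (s+15): 15 + j80 → |·| = √(15²+80²) = √6625 ≈ 81.394, ∠ = arctan(80/15) ≈ 79.38°
pole at origin: |s| = 80, ∠ = 90.00° (in denominator)
∠T = 45.00° − 257.95° = -212.95° ≡ 147.05° (principal value)

147.1°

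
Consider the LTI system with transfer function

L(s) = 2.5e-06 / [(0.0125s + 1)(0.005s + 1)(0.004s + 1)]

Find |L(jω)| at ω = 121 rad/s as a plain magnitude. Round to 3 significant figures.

1.06e-06

At ω = 121 rad/s:
pole (1 + j121·0.0125) = 1 + j1.5125 → |·| ≈ 1.8132, ∠ ≈ 56.53°
pole (1 + j121·0.005) = 1 + j0.605 → |·| ≈ 1.1688, ∠ ≈ 31.17°
pole (1 + j121·0.004) = 1 + j0.484 → |·| ≈ 1.111, ∠ ≈ 25.83°
|L| = 2.5e-06 · 1 / (1.8132 · 1.1688 · 1.111) ≈ 1.0618e-06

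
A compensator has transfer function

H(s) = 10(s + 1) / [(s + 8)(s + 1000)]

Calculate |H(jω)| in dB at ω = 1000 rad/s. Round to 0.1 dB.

At s = jω = j1000:
zero (s+1): 1 + j1000 → |·| = √(1²+1000²) = √1000001 ≈ 1000, ∠ = arctan(1000/1) ≈ 89.94°
pole (s+8): 8 + j1000 → |·| = √(8²+1000²) = √1000064 ≈ 1000, ∠ = arctan(1000/8) ≈ 89.54°
pole (s+1000): 1000 + j1000 → |·| = √(1000²+1000²) = √2000000 ≈ 1414.2, ∠ = arctan(1000/1000) ≈ 45.00°
|H| = 10 · 1000 / 1.4142e+06 ≈ 0.0070711
Gain = 20 log₁₀(0.0070711) ≈ -43.01 dB

-43.0 dB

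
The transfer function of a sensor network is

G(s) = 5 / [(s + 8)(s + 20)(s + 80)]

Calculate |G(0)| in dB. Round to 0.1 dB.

-68.2 dB

G(0) = 5 / (8·20·80) ≈ 0.00039063
20 log₁₀(0.00039063) ≈ -68.16 dB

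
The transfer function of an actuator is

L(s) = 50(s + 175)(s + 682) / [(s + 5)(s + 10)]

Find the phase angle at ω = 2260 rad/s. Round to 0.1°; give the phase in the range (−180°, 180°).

-20.8°

At s = jω = j2260:
zero (s+175): 175 + j2260 → |·| = √(175²+2260²) = √5138225 ≈ 2266.8, ∠ = arctan(2260/175) ≈ 85.57°
zero (s+682): 682 + j2260 → |·| = √(682²+2260²) = √5572724 ≈ 2360.7, ∠ = arctan(2260/682) ≈ 73.21°
pole (s+5): 5 + j2260 → |·| = √(5²+2260²) = √5107625 ≈ 2260, ∠ = arctan(2260/5) ≈ 89.87°
pole (s+10): 10 + j2260 → |·| = √(10²+2260²) = √5107700 ≈ 2260, ∠ = arctan(2260/10) ≈ 89.75°
∠L = 158.78° − 179.62° = -20.84°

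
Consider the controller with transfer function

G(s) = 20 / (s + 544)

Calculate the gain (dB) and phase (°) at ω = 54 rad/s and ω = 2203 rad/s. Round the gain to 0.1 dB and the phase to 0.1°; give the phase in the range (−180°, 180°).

At s = jω = j54:
pole (s+544): 544 + j54 → |·| = √(544²+54²) = √298852 ≈ 546.67, ∠ = arctan(54/544) ≈ 5.67°
|G| = 20 / 546.67 ≈ 0.036585
Gain = 20 log₁₀(0.036585) ≈ -28.73 dB
∠G = 0.00° − 5.67° = -5.67°

At s = jω = j2203:
pole (s+544): 544 + j2203 → |·| = √(544²+2203²) = √5149145 ≈ 2269.2, ∠ = arctan(2203/544) ≈ 76.13°
|G| = 20 / 2269.2 ≈ 0.0088137
Gain = 20 log₁₀(0.0088137) ≈ -41.10 dB
∠G = 0.00° − 76.13° = -76.13°

ω = 54: -28.7 dB, -5.7°; ω = 2203: -41.1 dB, -76.1°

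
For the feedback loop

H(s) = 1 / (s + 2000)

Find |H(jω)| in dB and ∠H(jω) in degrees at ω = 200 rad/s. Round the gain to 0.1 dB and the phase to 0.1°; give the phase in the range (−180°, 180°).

-66.1 dB, -5.7°

At s = jω = j200:
pole (s+2000): 2000 + j200 → |·| = √(2000²+200²) = √4040000 ≈ 2010, ∠ = arctan(200/2000) ≈ 5.71°
|H| = 1 / 2010 ≈ 0.00049751
Gain = 20 log₁₀(0.00049751) ≈ -66.06 dB
∠H = 0.00° − 5.71° = -5.71°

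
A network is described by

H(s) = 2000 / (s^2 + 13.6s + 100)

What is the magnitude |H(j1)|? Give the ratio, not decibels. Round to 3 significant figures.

20.0

At s = jω = j1:
quadratic: (j1)² + 13.6·j1 + 100 = 99 + j13.6 → |·| ≈ 99.93, ∠ ≈ 7.82°
|H| = 2000 / 99.93 ≈ 20.014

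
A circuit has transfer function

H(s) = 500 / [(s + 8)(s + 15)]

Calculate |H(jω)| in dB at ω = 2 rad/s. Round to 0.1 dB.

12.1 dB

At s = jω = j2:
pole (s+8): 8 + j2 → |·| = √(8²+2²) = √68 ≈ 8.2462, ∠ = arctan(2/8) ≈ 14.04°
pole (s+15): 15 + j2 → |·| = √(15²+2²) = √229 ≈ 15.133, ∠ = arctan(2/15) ≈ 7.59°
|H| = 500 / 124.79 ≈ 4.0067
Gain = 20 log₁₀(4.0067) ≈ 12.06 dB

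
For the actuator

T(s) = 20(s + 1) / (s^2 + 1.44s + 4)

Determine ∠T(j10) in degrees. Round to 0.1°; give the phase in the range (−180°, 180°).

-87.2°

At s = jω = j10:
zero (s+1): 1 + j10 → |·| = √(1²+10²) = √101 ≈ 10.05, ∠ = arctan(10/1) ≈ 84.29°
quadratic: (j10)² + 1.44·j10 + 4 = -96 + j14.4 → |·| ≈ 97.074, ∠ ≈ 171.47°
∠T = 84.29° − 171.47° = -87.18°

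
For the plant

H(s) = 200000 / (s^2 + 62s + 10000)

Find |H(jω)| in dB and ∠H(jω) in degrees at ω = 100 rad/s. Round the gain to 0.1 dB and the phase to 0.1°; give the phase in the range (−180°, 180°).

At s = jω = j100:
quadratic: (j100)² + 62·j100 + 10000 = 0 + j6200 → |·| ≈ 6200, ∠ ≈ 90.00°
|H| = 200000 / 6200 ≈ 32.258
Gain = 20 log₁₀(32.258) ≈ 30.17 dB
∠H = 0.00° − 90.00° = -90.00°

30.2 dB, -90.0°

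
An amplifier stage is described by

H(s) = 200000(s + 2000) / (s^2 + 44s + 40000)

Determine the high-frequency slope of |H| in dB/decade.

Each pole contributes −20 dB/decade at high frequency; each zero contributes +20 dB/decade.
Net: 1 zero(s) − 2 pole(s) → -20 dB/decade.

-20 dB/decade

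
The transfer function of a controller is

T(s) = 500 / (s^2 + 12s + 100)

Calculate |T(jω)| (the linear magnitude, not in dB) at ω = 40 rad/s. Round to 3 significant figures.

At s = jω = j40:
quadratic: (j40)² + 12·j40 + 100 = -1500 + j480 → |·| ≈ 1574.9, ∠ ≈ 162.26°
|T| = 500 / 1574.9 ≈ 0.31748

0.317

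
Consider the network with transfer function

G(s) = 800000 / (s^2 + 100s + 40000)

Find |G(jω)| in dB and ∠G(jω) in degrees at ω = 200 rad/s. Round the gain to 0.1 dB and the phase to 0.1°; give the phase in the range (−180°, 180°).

32.0 dB, -90.0°

At s = jω = j200:
quadratic: (j200)² + 100·j200 + 40000 = 0 + j20000 → |·| ≈ 20000, ∠ ≈ 90.00°
|G| = 800000 / 20000 ≈ 40
Gain = 20 log₁₀(40) ≈ 32.04 dB
∠G = 0.00° − 90.00° = -90.00°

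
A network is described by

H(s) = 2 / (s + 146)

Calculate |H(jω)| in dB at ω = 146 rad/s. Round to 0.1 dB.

-40.3 dB

At s = jω = j146:
pole (s+146): 146 + j146 → |·| = √(146²+146²) = √42632 ≈ 206.48, ∠ = arctan(146/146) ≈ 45.00°
|H| = 2 / 206.48 ≈ 0.0096862
Gain = 20 log₁₀(0.0096862) ≈ -40.28 dB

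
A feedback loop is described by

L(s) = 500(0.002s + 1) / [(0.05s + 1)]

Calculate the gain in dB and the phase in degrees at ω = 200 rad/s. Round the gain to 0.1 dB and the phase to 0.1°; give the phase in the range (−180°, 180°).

34.6 dB, -62.5°

At ω = 200 rad/s:
zero (1 + j200·0.002) = 1 + j0.4 → |·| ≈ 1.077, ∠ ≈ 21.80°
pole (1 + j200·0.05) = 1 + j10 → |·| ≈ 10.05, ∠ ≈ 84.29°
|L| = 500 · 1.077 / (10.05) ≈ 53.582
Gain = 20 log₁₀(53.582) ≈ 34.58 dB
∠L = (21.80°) − (84.29°) = -62.49°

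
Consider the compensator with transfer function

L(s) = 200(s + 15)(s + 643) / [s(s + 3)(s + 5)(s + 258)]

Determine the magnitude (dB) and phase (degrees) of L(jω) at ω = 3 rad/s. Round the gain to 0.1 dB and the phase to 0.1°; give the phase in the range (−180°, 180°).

At s = jω = j3:
zero (s+15): 15 + j3 → |·| = √(15²+3²) = √234 ≈ 15.297, ∠ = arctan(3/15) ≈ 11.31°
zero (s+643): 643 + j3 → |·| = √(643²+3²) = √413458 ≈ 643.01, ∠ = arctan(3/643) ≈ 0.27°
pole (s+3): 3 + j3 → |·| = √(3²+3²) = √18 ≈ 4.2426, ∠ = arctan(3/3) ≈ 45.00°
pole (s+5): 5 + j3 → |·| = √(5²+3²) = √34 ≈ 5.831, ∠ = arctan(3/5) ≈ 30.96°
pole (s+258): 258 + j3 → |·| = √(258²+3²) = √66573 ≈ 258.02, ∠ = arctan(3/258) ≈ 0.67°
pole at origin: |s| = 3, ∠ = 90.00° (in denominator)
|L| = 200 · 9836.1 / 19149 ≈ 102.73
Gain = 20 log₁₀(102.73) ≈ 40.23 dB
∠L = 11.58° − 166.63° = -155.05°

40.2 dB, -155.1°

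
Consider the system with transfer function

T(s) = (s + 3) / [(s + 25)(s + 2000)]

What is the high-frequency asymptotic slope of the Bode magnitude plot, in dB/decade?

Each pole contributes −20 dB/decade at high frequency; each zero contributes +20 dB/decade.
Net: 1 zero(s) − 2 pole(s) → -20 dB/decade.

-20 dB/decade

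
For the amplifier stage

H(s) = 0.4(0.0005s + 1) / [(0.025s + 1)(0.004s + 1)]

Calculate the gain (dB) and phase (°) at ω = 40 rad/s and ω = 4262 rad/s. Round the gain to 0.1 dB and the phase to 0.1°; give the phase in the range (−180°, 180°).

ω = 40: -11.1 dB, -52.9°; ω = 4262: -65.7 dB, -111.2°

At ω = 40 rad/s:
zero (1 + j40·0.0005) = 1 + j0.02 → |·| ≈ 1.0002, ∠ ≈ 1.15°
pole (1 + j40·0.025) = 1 + j1 → |·| ≈ 1.4142, ∠ ≈ 45.00°
pole (1 + j40·0.004) = 1 + j0.16 → |·| ≈ 1.0127, ∠ ≈ 9.09°
|H| = 0.4 · 1.0002 / (1.4142 · 1.0127) ≈ 0.27935
Gain = 20 log₁₀(0.27935) ≈ -11.08 dB
∠H = (1.15°) − (45.00° + 9.09°) = -52.94°

At ω = 4262 rad/s:
zero (1 + j4262·0.0005) = 1 + j2.131 → |·| ≈ 2.354, ∠ ≈ 64.86°
pole (1 + j4262·0.025) = 1 + j106.55 → |·| ≈ 106.55, ∠ ≈ 89.46°
pole (1 + j4262·0.004) = 1 + j17.048 → |·| ≈ 17.077, ∠ ≈ 86.64°
|H| = 0.4 · 2.354 / (106.55 · 17.077) ≈ 0.00051749
Gain = 20 log₁₀(0.00051749) ≈ -65.72 dB
∠H = (64.86°) − (89.46° + 86.64°) = -111.24°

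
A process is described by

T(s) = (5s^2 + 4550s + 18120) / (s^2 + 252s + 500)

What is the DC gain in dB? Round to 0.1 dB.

T(0) = 18120 / 500 = 36.24
20 log₁₀(36.24) ≈ 31.18 dB

31.2 dB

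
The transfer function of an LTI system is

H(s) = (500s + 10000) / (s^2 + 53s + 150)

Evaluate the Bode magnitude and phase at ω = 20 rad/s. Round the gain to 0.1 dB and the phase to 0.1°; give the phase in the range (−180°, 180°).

Substitute s = j20:
Numerator: 500(j20) + 10000 = 10000 + j10000
Denominator: (j20)^2 + 53(j20) + 150 = -250 + j1060
|N| = √(10000² + 10000²) ≈ 14142, ∠N ≈ 45.00°
|D| = √(250² + 1060²) ≈ 1089.1, ∠D ≈ 103.27°
|H| = 14142 / 1089.1 ≈ 12.985
Gain = 20 log₁₀(12.985) ≈ 22.27 dB
∠H = 45.00° − 103.27° = -58.27°

22.3 dB, -58.3°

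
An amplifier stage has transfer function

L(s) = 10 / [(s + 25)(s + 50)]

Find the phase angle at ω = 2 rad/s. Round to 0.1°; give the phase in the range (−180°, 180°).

At s = jω = j2:
pole (s+25): 25 + j2 → |·| = √(25²+2²) = √629 ≈ 25.08, ∠ = arctan(2/25) ≈ 4.57°
pole (s+50): 50 + j2 → |·| = √(50²+2²) = √2504 ≈ 50.04, ∠ = arctan(2/50) ≈ 2.29°
∠L = 0.00° − 6.86° = -6.86°

-6.9°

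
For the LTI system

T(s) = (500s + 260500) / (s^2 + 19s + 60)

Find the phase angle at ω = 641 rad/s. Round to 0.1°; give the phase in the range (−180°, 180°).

Substitute s = j641:
Numerator: 500(j641) + 260500 = 260500 + j320500
Denominator: (j641)^2 + 19(j641) + 60 = -410821 + j12179
|N| = √(260500² + 320500²) ≈ 4.1301e+05, ∠N ≈ 50.90°
|D| = √(410821² + 12179²) ≈ 4.11e+05, ∠D ≈ 178.30°
∠T = 50.90° − 178.30° = -127.40°

-127.4°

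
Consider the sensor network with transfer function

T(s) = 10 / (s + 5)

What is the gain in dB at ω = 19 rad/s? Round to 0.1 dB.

-5.9 dB

At s = jω = j19:
pole (s+5): 5 + j19 → |·| = √(5²+19²) = √386 ≈ 19.647, ∠ = arctan(19/5) ≈ 75.26°
|T| = 10 / 19.647 ≈ 0.50898
Gain = 20 log₁₀(0.50898) ≈ -5.87 dB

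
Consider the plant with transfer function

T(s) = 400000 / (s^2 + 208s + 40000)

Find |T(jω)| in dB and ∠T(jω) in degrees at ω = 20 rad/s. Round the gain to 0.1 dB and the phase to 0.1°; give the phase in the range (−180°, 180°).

20.0 dB, -6.0°

At s = jω = j20:
quadratic: (j20)² + 208·j20 + 40000 = 39600 + j4160 → |·| ≈ 39818, ∠ ≈ 6.00°
|T| = 400000 / 39818 ≈ 10.046
Gain = 20 log₁₀(10.046) ≈ 20.04 dB
∠T = 0.00° − 6.00° = -6.00°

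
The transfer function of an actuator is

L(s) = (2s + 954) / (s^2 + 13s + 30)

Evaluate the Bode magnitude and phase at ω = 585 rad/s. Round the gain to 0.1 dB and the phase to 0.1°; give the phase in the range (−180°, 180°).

-47.1 dB, -127.9°

Substitute s = j585:
Numerator: 2(j585) + 954 = 954 + j1170
Denominator: (j585)^2 + 13(j585) + 30 = -342195 + j7605
|N| = √(954² + 1170²) ≈ 1509.6, ∠N ≈ 50.81°
|D| = √(342195² + 7605²) ≈ 3.4228e+05, ∠D ≈ 178.73°
|L| = 1509.6 / 3.4228e+05 ≈ 0.0044104
Gain = 20 log₁₀(0.0044104) ≈ -47.11 dB
∠L = 50.81° − 178.73° = -127.92°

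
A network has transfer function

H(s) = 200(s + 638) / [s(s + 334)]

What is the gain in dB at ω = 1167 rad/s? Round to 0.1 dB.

At s = jω = j1167:
zero (s+638): 638 + j1167 → |·| = √(638²+1167²) = √1768933 ≈ 1330, ∠ = arctan(1167/638) ≈ 61.33°
pole (s+334): 334 + j1167 → |·| = √(334²+1167²) = √1473445 ≈ 1213.9, ∠ = arctan(1167/334) ≈ 74.03°
pole at origin: |s| = 1167, ∠ = 90.00° (in denominator)
|H| = 200 · 1330 / 1.4166e+06 ≈ 0.18777
Gain = 20 log₁₀(0.18777) ≈ -14.53 dB

-14.5 dB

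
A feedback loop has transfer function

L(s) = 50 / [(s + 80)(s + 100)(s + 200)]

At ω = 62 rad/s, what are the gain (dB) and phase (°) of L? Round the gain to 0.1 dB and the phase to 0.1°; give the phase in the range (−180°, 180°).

At s = jω = j62:
pole (s+80): 80 + j62 → |·| = √(80²+62²) = √10244 ≈ 101.21, ∠ = arctan(62/80) ≈ 37.78°
pole (s+100): 100 + j62 → |·| = √(100²+62²) = √13844 ≈ 117.66, ∠ = arctan(62/100) ≈ 31.80°
pole (s+200): 200 + j62 → |·| = √(200²+62²) = √43844 ≈ 209.39, ∠ = arctan(62/200) ≈ 17.22°
|L| = 50 / 2.4935e+06 ≈ 2.0052e-05
Gain = 20 log₁₀(2.0052e-05) ≈ -93.96 dB
∠L = 0.00° − 86.80° = -86.80°

-94.0 dB, -86.8°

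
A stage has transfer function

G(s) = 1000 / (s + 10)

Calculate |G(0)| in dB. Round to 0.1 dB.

G(0) = 1000 / 10 = 100
20 log₁₀(100) ≈ 40.00 dB

40.0 dB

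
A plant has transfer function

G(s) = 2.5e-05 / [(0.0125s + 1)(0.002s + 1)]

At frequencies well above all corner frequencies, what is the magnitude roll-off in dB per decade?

-40 dB/decade

Each pole contributes −20 dB/decade at high frequency; each zero contributes +20 dB/decade.
Net: 0 zero(s) − 2 pole(s) → -40 dB/decade.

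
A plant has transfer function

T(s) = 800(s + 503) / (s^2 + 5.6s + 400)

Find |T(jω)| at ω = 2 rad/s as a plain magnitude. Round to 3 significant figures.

At s = jω = j2:
zero (s+503): 503 + j2 → |·| = √(503²+2²) = √253013 ≈ 503, ∠ = arctan(2/503) ≈ 0.23°
quadratic: (j2)² + 5.6·j2 + 400 = 396 + j11.2 → |·| ≈ 396.16, ∠ ≈ 1.62°
|T| = 800 · 503 / 396.16 ≈ 1015.8

1.02e+03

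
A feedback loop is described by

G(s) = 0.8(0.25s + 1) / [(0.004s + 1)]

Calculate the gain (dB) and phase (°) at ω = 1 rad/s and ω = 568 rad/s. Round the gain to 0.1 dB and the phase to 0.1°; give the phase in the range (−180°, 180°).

At ω = 1 rad/s:
zero (1 + j1·0.25) = 1 + j0.25 → |·| ≈ 1.0308, ∠ ≈ 14.04°
pole (1 + j1·0.004) = 1 + j0.004 → |·| ≈ 1, ∠ ≈ 0.23°
|G| = 0.8 · 1.0308 / (1) ≈ 0.82464
Gain = 20 log₁₀(0.82464) ≈ -1.67 dB
∠G = (14.04°) − (0.23°) = 13.81°

At ω = 568 rad/s:
zero (1 + j568·0.25) = 1 + j142 → |·| ≈ 142, ∠ ≈ 89.60°
pole (1 + j568·0.004) = 1 + j2.272 → |·| ≈ 2.4823, ∠ ≈ 66.24°
|G| = 0.8 · 142 / (2.4823) ≈ 45.764
Gain = 20 log₁₀(45.764) ≈ 33.21 dB
∠G = (89.60°) − (66.24°) = 23.36°

ω = 1: -1.7 dB, 13.8°; ω = 568: 33.2 dB, 23.4°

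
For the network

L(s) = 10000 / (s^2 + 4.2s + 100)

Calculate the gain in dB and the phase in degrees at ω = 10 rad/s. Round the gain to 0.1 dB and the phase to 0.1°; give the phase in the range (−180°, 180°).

47.5 dB, -90.0°

At s = jω = j10:
quadratic: (j10)² + 4.2·j10 + 100 = 0 + j42 → |·| ≈ 42, ∠ ≈ 90.00°
|L| = 10000 / 42 ≈ 238.1
Gain = 20 log₁₀(238.1) ≈ 47.54 dB
∠L = 0.00° − 90.00° = -90.00°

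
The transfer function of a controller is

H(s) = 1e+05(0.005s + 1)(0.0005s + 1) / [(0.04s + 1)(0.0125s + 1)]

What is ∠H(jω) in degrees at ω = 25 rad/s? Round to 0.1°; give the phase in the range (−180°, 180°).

-54.5°

At ω = 25 rad/s:
zero (1 + j25·0.005) = 1 + j0.125 → |·| ≈ 1.0078, ∠ ≈ 7.13°
zero (1 + j25·0.0005) = 1 + j0.0125 → |·| ≈ 1.0001, ∠ ≈ 0.72°
pole (1 + j25·0.04) = 1 + j1 → |·| ≈ 1.4142, ∠ ≈ 45.00°
pole (1 + j25·0.0125) = 1 + j0.3125 → |·| ≈ 1.0477, ∠ ≈ 17.35°
∠H = (7.13° + 0.72°) − (45.00° + 17.35°) = -54.50°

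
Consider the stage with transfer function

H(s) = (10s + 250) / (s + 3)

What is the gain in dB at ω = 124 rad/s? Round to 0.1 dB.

Substitute s = j124:
Numerator: 10(j124) + 250 = 250 + j1240
Denominator: (j124) + 3 = 3 + j124
|N| = √(250² + 1240²) ≈ 1265, ∠N ≈ 78.60°
|D| = √(3² + 124²) ≈ 124.04, ∠D ≈ 88.61°
|H| = 1265 / 124.04 ≈ 10.198
Gain = 20 log₁₀(10.198) ≈ 20.17 dB

20.2 dB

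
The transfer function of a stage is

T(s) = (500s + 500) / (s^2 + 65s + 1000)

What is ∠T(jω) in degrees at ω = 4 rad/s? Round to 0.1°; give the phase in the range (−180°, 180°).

Substitute s = j4:
Numerator: 500(j4) + 500 = 500 + j2000
Denominator: (j4)^2 + 65(j4) + 1000 = 984 + j260
|N| = √(500² + 2000²) ≈ 2061.6, ∠N ≈ 75.96°
|D| = √(984² + 260²) ≈ 1017.8, ∠D ≈ 14.80°
∠T = 75.96° − 14.80° = 61.16°

61.2°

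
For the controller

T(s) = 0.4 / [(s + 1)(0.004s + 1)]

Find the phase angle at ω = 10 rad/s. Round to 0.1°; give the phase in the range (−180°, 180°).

-86.6°

At ω = 10 rad/s:
pole (1 + j10·1) = 1 + j10 → |·| ≈ 10.05, ∠ ≈ 84.29°
pole (1 + j10·0.004) = 1 + j0.04 → |·| ≈ 1.0008, ∠ ≈ 2.29°
∠T = (0°) − (84.29° + 2.29°) = -86.58°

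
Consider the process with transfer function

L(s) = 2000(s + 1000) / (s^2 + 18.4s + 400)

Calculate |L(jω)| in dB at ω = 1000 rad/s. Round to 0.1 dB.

At s = jω = j1000:
zero (s+1000): 1000 + j1000 → |·| = √(1000²+1000²) = √2000000 ≈ 1414.2, ∠ = arctan(1000/1000) ≈ 45.00°
quadratic: (j1000)² + 18.4·j1000 + 400 = -999600 + j18400 → |·| ≈ 9.9977e+05, ∠ ≈ 178.95°
|L| = 2000 · 1414.2 / 9.9977e+05 ≈ 2.8291
Gain = 20 log₁₀(2.8291) ≈ 9.03 dB

9.0 dB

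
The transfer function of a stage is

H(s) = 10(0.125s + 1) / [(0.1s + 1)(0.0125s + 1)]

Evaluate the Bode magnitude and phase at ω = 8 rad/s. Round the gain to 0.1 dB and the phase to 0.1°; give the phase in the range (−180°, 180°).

20.8 dB, 0.6°

At ω = 8 rad/s:
zero (1 + j8·0.125) = 1 + j1 → |·| ≈ 1.4142, ∠ ≈ 45.00°
pole (1 + j8·0.1) = 1 + j0.8 → |·| ≈ 1.2806, ∠ ≈ 38.66°
pole (1 + j8·0.0125) = 1 + j0.1 → |·| ≈ 1.005, ∠ ≈ 5.71°
|H| = 10 · 1.4142 / (1.2806 · 1.005) ≈ 10.988
Gain = 20 log₁₀(10.988) ≈ 20.82 dB
∠H = (45.00°) − (38.66° + 5.71°) = 0.63°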